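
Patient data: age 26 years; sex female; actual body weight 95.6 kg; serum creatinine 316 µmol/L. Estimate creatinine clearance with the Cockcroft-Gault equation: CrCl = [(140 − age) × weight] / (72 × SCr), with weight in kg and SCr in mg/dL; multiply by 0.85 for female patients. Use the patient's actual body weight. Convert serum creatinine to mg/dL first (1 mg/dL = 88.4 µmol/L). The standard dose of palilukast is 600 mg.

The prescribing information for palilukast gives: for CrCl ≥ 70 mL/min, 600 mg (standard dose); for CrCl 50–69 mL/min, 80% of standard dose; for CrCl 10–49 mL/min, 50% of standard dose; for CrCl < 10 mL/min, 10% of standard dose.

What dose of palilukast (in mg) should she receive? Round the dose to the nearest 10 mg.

300 mg

SCr = 316 / 88.4 = 3.575 mg/dL
CrCl = (140 − 26) × 95.6 / (72 × 3.575) × 0.85 = 10898.4 / 257.40 × 0.85 ≈ 36.0 mL/min
CrCl ≈ 36 mL/min → bracket 10–49 mL/min.
50% of 600 mg = 300 mg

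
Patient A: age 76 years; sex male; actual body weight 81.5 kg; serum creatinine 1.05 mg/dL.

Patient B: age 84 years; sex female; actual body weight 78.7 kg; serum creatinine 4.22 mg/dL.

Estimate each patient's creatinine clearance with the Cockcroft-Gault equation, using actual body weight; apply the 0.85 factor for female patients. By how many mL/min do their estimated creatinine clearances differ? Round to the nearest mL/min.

Patient A: CrCl = (140 − 76) × 81.5 / (72 × 1.05) = 5216.0 / 75.60 ≈ 69.0 mL/min
Patient B: CrCl = (140 − 84) × 78.7 / (72 × 4.22) × 0.85 = 4407.2 / 303.84 × 0.85 ≈ 12.3 mL/min
|69.0 − 12.3| = 56.7 mL/min

57 mL/min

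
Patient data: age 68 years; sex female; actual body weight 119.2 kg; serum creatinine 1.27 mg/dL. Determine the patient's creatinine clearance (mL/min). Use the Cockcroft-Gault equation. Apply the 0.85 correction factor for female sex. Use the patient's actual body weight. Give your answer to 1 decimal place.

79.8 mL/min

CrCl = (140 − 68) × 119.2 / (72 × 1.27) × 0.85 = 8582.4 / 91.44 × 0.85 ≈ 79.8 mL/min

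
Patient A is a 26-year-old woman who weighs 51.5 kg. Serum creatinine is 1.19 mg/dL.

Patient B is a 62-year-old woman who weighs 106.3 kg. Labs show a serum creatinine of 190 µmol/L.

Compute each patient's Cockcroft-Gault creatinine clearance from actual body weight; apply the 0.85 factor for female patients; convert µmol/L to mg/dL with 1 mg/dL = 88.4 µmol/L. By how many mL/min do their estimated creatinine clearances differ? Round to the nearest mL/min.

Patient A: CrCl = (140 − 26) × 51.5 / (72 × 1.19) × 0.85 = 5871.0 / 85.68 × 0.85 ≈ 58.2 mL/min
Patient B: SCr = 190 / 88.4 = 2.149 mg/dL
Patient B: CrCl = (140 − 62) × 106.3 / (72 × 2.149) × 0.85 = 8291.4 / 154.73 × 0.85 ≈ 45.5 mL/min
|58.2 − 45.5| = 12.7 mL/min

13 mL/min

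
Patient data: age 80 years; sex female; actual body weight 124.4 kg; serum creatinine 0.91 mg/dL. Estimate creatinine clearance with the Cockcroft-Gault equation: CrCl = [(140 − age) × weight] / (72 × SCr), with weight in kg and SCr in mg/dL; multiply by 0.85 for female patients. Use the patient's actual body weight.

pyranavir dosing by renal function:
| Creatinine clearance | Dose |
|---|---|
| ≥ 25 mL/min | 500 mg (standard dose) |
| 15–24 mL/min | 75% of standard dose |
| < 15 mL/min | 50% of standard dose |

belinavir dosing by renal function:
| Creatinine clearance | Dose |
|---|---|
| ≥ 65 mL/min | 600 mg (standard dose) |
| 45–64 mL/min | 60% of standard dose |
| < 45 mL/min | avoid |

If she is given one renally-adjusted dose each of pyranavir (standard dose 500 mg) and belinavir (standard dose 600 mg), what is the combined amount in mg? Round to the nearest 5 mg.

1100 mg

CrCl = (140 − 80) × 124.4 / (72 × 0.91) × 0.85 = 7464.0 / 65.52 × 0.85 ≈ 96.8 mL/min
CrCl ≈ 97 mL/min.
pyranavir: ≥ 25 mL/min → 100% of 500 mg = 500 mg.
belinavir: ≥ 65 mL/min → 100% of 600 mg = 600 mg.
Total = 500 + 600 = 1100 mg.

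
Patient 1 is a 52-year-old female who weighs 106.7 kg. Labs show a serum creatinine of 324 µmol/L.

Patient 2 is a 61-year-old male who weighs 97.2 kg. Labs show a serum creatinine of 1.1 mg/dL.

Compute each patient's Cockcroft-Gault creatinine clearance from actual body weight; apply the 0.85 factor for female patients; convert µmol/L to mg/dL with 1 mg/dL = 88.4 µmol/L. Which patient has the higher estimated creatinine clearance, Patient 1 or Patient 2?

Patient 1: SCr = 324 / 88.4 = 3.665 mg/dL
Patient 1: CrCl = (140 − 52) × 106.7 / (72 × 3.665) × 0.85 = 9389.6 / 263.88 × 0.85 ≈ 30.2 mL/min
Patient 2: CrCl = (140 − 61) × 97.2 / (72 × 1.1) = 7678.8 / 79.20 ≈ 97.0 mL/min
30.2 vs 97.0 mL/min → Patient 2 is higher.

Patient 2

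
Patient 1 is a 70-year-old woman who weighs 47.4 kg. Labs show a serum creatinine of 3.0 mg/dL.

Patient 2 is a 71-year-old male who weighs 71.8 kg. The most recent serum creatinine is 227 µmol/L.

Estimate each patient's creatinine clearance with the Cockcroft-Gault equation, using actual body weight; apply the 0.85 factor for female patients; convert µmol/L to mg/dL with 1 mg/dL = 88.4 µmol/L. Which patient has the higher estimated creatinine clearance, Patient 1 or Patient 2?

Patient 1: CrCl = (140 − 70) × 47.4 / (72 × 3) × 0.85 = 3318.0 / 216.00 × 0.85 ≈ 13.1 mL/min
Patient 2: SCr = 227 / 88.4 = 2.568 mg/dL
Patient 2: CrCl = (140 − 71) × 71.8 / (72 × 2.568) = 4954.2 / 184.90 ≈ 26.8 mL/min
13.1 vs 26.8 mL/min → Patient 2 is higher.

Patient 2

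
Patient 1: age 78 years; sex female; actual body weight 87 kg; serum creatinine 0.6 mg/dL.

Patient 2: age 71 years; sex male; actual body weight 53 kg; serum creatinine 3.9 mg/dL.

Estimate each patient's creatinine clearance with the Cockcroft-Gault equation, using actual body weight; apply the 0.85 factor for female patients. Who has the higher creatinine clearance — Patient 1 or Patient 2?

Patient 1

Patient 1: CrCl = (140 − 78) × 87 / (72 × 0.6) × 0.85 = 5394.0 / 43.20 × 0.85 ≈ 106.1 mL/min
Patient 2: CrCl = (140 − 71) × 53 / (72 × 3.9) = 3657.0 / 280.80 ≈ 13.0 mL/min
106.1 vs 13.0 mL/min → Patient 1 is higher.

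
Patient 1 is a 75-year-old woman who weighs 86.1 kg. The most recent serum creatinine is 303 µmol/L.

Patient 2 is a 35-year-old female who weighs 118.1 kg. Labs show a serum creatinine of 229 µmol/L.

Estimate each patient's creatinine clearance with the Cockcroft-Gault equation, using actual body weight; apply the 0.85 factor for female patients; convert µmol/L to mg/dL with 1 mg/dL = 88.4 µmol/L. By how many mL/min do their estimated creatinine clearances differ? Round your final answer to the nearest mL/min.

Patient 1: SCr = 303 / 88.4 = 3.428 mg/dL
Patient 1: CrCl = (140 − 75) × 86.1 / (72 × 3.428) × 0.85 = 5596.5 / 246.82 × 0.85 ≈ 19.3 mL/min
Patient 2: SCr = 229 / 88.4 = 2.59 mg/dL
Patient 2: CrCl = (140 − 35) × 118.1 / (72 × 2.59) × 0.85 = 12400.5 / 186.48 × 0.85 ≈ 56.5 mL/min
|19.3 − 56.5| = 37.2 mL/min

37 mL/min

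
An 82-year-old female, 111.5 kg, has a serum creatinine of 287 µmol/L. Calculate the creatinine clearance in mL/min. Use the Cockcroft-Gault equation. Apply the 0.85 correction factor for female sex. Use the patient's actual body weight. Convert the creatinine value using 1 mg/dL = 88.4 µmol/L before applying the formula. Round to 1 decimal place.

SCr = 287 / 88.4 = 3.247 mg/dL
CrCl = (140 − 82) × 111.5 / (72 × 3.247) × 0.85 = 6467.0 / 233.78 × 0.85 ≈ 23.5 mL/min

23.5 mL/min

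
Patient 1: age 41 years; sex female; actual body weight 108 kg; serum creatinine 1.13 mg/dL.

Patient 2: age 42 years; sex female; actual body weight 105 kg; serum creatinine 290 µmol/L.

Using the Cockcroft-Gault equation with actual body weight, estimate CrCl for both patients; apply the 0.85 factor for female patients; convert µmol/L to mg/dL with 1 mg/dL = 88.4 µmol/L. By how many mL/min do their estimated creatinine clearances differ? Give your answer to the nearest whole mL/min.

Patient 1: CrCl = (140 − 41) × 108 / (72 × 1.13) × 0.85 = 10692.0 / 81.36 × 0.85 ≈ 111.7 mL/min
Patient 2: SCr = 290 / 88.4 = 3.281 mg/dL
Patient 2: CrCl = (140 − 42) × 105 / (72 × 3.281) × 0.85 = 10290.0 / 236.23 × 0.85 ≈ 37.0 mL/min
|111.7 − 37.0| = 74.7 mL/min

75 mL/min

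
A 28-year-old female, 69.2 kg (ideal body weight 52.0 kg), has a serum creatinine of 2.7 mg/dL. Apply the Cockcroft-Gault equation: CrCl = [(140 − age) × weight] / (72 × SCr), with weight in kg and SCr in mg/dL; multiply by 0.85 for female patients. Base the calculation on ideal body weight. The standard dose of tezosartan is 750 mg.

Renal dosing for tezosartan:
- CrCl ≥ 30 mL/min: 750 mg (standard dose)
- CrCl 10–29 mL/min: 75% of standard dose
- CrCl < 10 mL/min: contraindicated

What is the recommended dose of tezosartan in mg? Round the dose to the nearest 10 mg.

560 mg

CrCl = (140 − 28) × 52 / (72 × 2.7) × 0.85 = 5824.0 / 194.40 × 0.85 ≈ 25.5 mL/min
CrCl ≈ 25 mL/min → bracket 10–29 mL/min.
75% of 750 mg = 562.5 mg → 560 mg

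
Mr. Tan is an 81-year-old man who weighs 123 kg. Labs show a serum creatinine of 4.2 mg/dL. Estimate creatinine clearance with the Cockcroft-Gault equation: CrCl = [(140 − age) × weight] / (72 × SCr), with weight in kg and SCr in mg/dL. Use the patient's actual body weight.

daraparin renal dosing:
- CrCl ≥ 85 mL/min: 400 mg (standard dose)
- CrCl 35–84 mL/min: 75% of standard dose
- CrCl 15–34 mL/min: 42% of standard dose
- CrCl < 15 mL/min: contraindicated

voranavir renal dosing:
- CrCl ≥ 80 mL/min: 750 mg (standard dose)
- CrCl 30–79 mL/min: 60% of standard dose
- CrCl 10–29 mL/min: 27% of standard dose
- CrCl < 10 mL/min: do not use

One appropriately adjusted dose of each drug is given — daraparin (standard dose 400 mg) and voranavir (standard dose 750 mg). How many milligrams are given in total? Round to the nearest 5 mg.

370 mg

CrCl = (140 − 81) × 123 / (72 × 4.2) = 7257.0 / 302.40 ≈ 24.0 mL/min
CrCl ≈ 24 mL/min.
daraparin: 15–34 mL/min → 42% of 400 mg = 168 mg.
voranavir: 10–29 mL/min → 27% of 750 mg = 202.5 mg.
Total = 168 + 202.5 = 370.5 mg.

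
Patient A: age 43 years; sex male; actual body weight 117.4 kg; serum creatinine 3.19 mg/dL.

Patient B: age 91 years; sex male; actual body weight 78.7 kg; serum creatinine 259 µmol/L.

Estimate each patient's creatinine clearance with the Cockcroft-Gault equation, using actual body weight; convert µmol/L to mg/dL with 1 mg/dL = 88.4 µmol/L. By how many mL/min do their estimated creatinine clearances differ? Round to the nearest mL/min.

31 mL/min

Patient A: CrCl = (140 − 43) × 117.4 / (72 × 3.19) = 11387.8 / 229.68 ≈ 49.6 mL/min
Patient B: SCr = 259 / 88.4 = 2.93 mg/dL
Patient B: CrCl = (140 − 91) × 78.7 / (72 × 2.93) = 3856.3 / 210.96 ≈ 18.3 mL/min
|49.6 − 18.3| = 31.3 mL/min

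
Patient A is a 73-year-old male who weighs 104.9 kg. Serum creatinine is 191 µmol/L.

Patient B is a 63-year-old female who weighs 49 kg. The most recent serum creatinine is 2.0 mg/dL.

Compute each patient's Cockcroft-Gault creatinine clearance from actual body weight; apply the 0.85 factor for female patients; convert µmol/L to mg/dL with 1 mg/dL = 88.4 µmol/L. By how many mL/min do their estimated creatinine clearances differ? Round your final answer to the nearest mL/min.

23 mL/min

Patient A: SCr = 191 / 88.4 = 2.161 mg/dL
Patient A: CrCl = (140 − 73) × 104.9 / (72 × 2.161) = 7028.3 / 155.59 ≈ 45.2 mL/min
Patient B: CrCl = (140 − 63) × 49 / (72 × 2) × 0.85 = 3773.0 / 144.00 × 0.85 ≈ 22.3 mL/min
|45.2 − 22.3| = 22.9 mL/min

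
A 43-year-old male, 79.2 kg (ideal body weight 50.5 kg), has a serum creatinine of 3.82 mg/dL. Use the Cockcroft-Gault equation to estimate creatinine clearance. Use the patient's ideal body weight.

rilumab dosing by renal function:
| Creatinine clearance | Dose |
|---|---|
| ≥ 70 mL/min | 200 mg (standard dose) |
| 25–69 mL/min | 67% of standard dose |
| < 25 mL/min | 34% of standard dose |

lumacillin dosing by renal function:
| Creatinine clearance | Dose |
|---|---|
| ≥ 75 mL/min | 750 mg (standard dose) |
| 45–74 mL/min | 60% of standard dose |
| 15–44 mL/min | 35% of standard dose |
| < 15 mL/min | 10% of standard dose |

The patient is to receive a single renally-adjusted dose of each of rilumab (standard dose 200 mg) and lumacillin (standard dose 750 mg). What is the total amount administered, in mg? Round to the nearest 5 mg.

CrCl = (140 − 43) × 50.5 / (72 × 3.82) = 4898.5 / 275.04 ≈ 17.8 mL/min
CrCl ≈ 18 mL/min.
rilumab: < 25 mL/min → 34% of 200 mg = 68 mg.
lumacillin: 15–44 mL/min → 35% of 750 mg = 262.5 mg.
Total = 68 + 262.5 = 330.5 mg.

330 mg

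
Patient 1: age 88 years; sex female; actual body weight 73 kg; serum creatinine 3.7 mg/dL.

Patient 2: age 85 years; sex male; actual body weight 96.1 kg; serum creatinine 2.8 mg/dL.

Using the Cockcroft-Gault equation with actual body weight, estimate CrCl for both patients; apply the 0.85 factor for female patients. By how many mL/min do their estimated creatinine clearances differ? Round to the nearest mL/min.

Patient 1: CrCl = (140 − 88) × 73 / (72 × 3.7) × 0.85 = 3796.0 / 266.40 × 0.85 ≈ 12.1 mL/min
Patient 2: CrCl = (140 − 85) × 96.1 / (72 × 2.8) = 5285.5 / 201.60 ≈ 26.2 mL/min
|12.1 − 26.2| = 14.1 mL/min

14 mL/min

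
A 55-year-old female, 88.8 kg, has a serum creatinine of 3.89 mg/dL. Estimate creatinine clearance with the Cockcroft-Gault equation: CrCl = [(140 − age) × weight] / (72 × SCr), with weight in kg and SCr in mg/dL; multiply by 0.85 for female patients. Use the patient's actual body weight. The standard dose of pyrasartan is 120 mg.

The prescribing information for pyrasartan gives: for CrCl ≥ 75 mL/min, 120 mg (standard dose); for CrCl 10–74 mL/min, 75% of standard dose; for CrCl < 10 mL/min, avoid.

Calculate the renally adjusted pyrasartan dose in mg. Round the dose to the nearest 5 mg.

CrCl = (140 − 55) × 88.8 / (72 × 3.89) × 0.85 = 7548.0 / 280.08 × 0.85 ≈ 22.9 mL/min
CrCl ≈ 23 mL/min → bracket 10–74 mL/min.
75% of 120 mg = 90 mg

90 mg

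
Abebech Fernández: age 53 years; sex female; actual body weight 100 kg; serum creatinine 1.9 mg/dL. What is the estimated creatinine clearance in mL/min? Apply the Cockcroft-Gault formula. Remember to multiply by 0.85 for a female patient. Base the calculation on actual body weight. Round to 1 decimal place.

CrCl = (140 − 53) × 100 / (72 × 1.9) × 0.85 = 8700.0 / 136.80 × 0.85 ≈ 54.1 mL/min

54.1 mL/min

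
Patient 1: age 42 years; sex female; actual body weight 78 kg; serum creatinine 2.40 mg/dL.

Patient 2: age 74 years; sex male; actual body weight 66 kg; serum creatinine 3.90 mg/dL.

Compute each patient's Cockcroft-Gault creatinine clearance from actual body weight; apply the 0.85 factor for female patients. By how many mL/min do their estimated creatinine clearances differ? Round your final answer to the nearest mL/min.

Patient 1: CrCl = (140 − 42) × 78 / (72 × 2.4) × 0.85 = 7644.0 / 172.80 × 0.85 ≈ 37.6 mL/min
Patient 2: CrCl = (140 − 74) × 66 / (72 × 3.9) = 4356.0 / 280.80 ≈ 15.5 mL/min
|37.6 − 15.5| = 22.1 mL/min

22 mL/min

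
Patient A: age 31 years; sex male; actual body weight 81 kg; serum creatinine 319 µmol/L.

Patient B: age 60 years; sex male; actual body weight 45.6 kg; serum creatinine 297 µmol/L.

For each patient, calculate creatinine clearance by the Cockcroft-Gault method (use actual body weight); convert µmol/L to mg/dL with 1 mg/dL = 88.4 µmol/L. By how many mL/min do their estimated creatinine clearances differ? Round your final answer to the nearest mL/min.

19 mL/min

Patient A: SCr = 319 / 88.4 = 3.609 mg/dL
Patient A: CrCl = (140 − 31) × 81 / (72 × 3.609) = 8829.0 / 259.85 ≈ 34.0 mL/min
Patient B: SCr = 297 / 88.4 = 3.36 mg/dL
Patient B: CrCl = (140 − 60) × 45.6 / (72 × 3.36) = 3648.0 / 241.92 ≈ 15.1 mL/min
|34.0 − 15.1| = 18.9 mL/min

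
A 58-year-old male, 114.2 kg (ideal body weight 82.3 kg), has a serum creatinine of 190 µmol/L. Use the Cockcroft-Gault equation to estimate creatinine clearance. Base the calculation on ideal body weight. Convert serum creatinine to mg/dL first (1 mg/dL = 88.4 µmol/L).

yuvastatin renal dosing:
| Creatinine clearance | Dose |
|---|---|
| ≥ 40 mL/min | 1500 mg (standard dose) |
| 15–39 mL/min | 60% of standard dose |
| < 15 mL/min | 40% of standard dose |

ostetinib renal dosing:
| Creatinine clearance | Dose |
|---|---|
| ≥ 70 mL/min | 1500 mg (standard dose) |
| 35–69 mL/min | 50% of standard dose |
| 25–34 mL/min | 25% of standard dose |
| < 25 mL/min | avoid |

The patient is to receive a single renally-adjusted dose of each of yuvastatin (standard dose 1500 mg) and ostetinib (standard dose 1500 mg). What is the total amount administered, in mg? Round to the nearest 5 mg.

SCr = 190 / 88.4 = 2.149 mg/dL
CrCl = (140 − 58) × 82.3 / (72 × 2.149) = 6748.6 / 154.73 ≈ 43.6 mL/min
CrCl ≈ 44 mL/min.
yuvastatin: ≥ 40 mL/min → 100% of 1500 mg = 1500 mg.
ostetinib: 35–69 mL/min → 50% of 1500 mg = 750 mg.
Total = 1500 + 750 = 2250 mg.

2250 mg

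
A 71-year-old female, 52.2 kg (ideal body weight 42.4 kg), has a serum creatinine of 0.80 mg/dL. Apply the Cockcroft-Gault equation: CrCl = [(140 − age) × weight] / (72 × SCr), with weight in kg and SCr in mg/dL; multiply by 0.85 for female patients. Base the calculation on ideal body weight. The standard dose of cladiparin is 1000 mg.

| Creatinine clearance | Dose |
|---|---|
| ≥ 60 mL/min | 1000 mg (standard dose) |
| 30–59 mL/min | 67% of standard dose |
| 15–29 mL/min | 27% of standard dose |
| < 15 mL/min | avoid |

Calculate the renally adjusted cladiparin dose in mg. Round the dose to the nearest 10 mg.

670 mg

CrCl = (140 − 71) × 42.4 / (72 × 0.8) × 0.85 = 2925.6 / 57.60 × 0.85 ≈ 43.2 mL/min
CrCl ≈ 43 mL/min → bracket 30–59 mL/min.
67% of 1000 mg = 670 mg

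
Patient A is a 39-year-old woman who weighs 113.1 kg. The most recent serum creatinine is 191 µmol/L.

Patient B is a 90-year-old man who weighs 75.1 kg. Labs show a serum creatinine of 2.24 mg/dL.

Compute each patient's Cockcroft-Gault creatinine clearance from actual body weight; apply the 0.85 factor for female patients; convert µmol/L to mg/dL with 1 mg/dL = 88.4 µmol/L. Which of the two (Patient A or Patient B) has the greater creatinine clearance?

Patient A

Patient A: SCr = 191 / 88.4 = 2.161 mg/dL
Patient A: CrCl = (140 − 39) × 113.1 / (72 × 2.161) × 0.85 = 11423.1 / 155.59 × 0.85 ≈ 62.4 mL/min
Patient B: CrCl = (140 − 90) × 75.1 / (72 × 2.24) = 3755.0 / 161.28 ≈ 23.3 mL/min
62.4 vs 23.3 mL/min → Patient A is higher.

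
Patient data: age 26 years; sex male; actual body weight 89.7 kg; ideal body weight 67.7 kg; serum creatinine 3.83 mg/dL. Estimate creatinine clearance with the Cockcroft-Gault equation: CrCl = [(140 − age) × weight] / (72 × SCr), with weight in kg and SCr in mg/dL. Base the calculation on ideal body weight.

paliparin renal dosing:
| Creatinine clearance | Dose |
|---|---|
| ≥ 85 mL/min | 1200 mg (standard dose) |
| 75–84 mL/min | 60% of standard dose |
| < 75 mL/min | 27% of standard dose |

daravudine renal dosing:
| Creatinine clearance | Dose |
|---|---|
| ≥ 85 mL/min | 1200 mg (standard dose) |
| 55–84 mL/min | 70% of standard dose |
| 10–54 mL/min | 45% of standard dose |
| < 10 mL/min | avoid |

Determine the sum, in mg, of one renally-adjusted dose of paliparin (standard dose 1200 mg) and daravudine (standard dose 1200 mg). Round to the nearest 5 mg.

CrCl = (140 − 26) × 67.7 / (72 × 3.83) = 7717.8 / 275.76 ≈ 28.0 mL/min
CrCl ≈ 28 mL/min.
paliparin: < 75 mL/min → 27% of 1200 mg = 324 mg.
daravudine: 10–54 mL/min → 45% of 1200 mg = 540 mg.
Total = 324 + 540 = 864 mg.

865 mg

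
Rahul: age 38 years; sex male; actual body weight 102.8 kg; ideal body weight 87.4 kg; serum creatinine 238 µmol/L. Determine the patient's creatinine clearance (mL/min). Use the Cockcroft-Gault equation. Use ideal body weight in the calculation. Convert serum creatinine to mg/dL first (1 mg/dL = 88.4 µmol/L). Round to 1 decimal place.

46.0 mL/min

SCr = 238 / 88.4 = 2.692 mg/dL
CrCl = (140 − 38) × 87.4 / (72 × 2.692) = 8914.8 / 193.82 ≈ 46.0 mL/min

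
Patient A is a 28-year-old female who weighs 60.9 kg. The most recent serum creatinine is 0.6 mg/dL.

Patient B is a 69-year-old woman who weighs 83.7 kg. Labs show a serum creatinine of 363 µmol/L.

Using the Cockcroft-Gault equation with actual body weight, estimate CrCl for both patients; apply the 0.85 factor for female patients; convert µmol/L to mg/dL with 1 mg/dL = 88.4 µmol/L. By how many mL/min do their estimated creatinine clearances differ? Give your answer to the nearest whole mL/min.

117 mL/min

Patient A: CrCl = (140 − 28) × 60.9 / (72 × 0.6) × 0.85 = 6820.8 / 43.20 × 0.85 ≈ 134.2 mL/min
Patient B: SCr = 363 / 88.4 = 4.106 mg/dL
Patient B: CrCl = (140 − 69) × 83.7 / (72 × 4.106) × 0.85 = 5942.7 / 295.63 × 0.85 ≈ 17.1 mL/min
|134.2 − 17.1| = 117.1 mL/min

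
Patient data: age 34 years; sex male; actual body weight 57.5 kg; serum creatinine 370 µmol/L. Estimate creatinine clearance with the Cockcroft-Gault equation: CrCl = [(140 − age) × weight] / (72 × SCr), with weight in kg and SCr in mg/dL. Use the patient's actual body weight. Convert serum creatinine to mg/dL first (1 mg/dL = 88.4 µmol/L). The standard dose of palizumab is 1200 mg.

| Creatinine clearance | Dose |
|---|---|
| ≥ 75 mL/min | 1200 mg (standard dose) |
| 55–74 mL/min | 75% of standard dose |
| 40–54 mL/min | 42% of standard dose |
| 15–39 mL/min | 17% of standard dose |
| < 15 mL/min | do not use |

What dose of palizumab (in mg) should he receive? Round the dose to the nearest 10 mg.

SCr = 370 / 88.4 = 4.186 mg/dL
CrCl = (140 − 34) × 57.5 / (72 × 4.186) = 6095.0 / 301.39 ≈ 20.2 mL/min
CrCl ≈ 20 mL/min → bracket 15–39 mL/min.
17% of 1200 mg = 204 mg → 200 mg

200 mg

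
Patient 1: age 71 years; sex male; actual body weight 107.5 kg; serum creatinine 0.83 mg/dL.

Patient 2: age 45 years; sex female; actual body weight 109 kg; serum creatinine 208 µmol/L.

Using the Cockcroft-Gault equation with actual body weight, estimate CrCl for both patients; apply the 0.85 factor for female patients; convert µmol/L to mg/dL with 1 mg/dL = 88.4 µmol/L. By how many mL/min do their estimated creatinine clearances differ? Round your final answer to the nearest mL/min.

Patient 1: CrCl = (140 − 71) × 107.5 / (72 × 0.83) = 7417.5 / 59.76 ≈ 124.1 mL/min
Patient 2: SCr = 208 / 88.4 = 2.353 mg/dL
Patient 2: CrCl = (140 − 45) × 109 / (72 × 2.353) × 0.85 = 10355.0 / 169.42 × 0.85 ≈ 52.0 mL/min
|124.1 − 52.0| = 72.1 mL/min

72 mL/min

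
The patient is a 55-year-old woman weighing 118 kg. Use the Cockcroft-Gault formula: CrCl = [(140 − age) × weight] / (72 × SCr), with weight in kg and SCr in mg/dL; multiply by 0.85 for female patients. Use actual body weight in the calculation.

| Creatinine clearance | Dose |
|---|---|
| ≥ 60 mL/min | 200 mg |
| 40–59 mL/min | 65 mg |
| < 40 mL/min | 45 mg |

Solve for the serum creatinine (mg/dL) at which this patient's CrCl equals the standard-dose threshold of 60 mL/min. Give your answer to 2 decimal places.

1.97 mg/dL

Standard dose requires CrCl ≥ 60 mL/min.
Set (140 − 55) × 118 × 0.85 / (72 × SCr) = 60
SCr = (140 − 55) × 118 × 0.85 / (72 × 60) = 1.973 mg/dL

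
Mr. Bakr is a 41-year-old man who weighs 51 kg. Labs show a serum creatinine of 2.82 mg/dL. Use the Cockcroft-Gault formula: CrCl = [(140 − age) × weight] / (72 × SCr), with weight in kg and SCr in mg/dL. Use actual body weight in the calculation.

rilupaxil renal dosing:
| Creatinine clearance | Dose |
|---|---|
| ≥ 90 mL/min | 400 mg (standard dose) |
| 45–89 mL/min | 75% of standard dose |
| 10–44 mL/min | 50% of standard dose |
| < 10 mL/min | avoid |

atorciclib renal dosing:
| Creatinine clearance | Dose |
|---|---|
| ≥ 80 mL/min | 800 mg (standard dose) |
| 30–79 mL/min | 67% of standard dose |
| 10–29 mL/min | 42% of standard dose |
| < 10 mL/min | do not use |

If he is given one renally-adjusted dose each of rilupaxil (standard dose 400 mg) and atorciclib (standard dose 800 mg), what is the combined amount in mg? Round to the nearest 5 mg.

535 mg

CrCl = (140 − 41) × 51 / (72 × 2.82) = 5049.0 / 203.04 ≈ 24.9 mL/min
CrCl ≈ 25 mL/min.
rilupaxil: 10–44 mL/min → 50% of 400 mg = 200 mg.
atorciclib: 10–29 mL/min → 42% of 800 mg = 336 mg.
Total = 200 + 336 = 536 mg.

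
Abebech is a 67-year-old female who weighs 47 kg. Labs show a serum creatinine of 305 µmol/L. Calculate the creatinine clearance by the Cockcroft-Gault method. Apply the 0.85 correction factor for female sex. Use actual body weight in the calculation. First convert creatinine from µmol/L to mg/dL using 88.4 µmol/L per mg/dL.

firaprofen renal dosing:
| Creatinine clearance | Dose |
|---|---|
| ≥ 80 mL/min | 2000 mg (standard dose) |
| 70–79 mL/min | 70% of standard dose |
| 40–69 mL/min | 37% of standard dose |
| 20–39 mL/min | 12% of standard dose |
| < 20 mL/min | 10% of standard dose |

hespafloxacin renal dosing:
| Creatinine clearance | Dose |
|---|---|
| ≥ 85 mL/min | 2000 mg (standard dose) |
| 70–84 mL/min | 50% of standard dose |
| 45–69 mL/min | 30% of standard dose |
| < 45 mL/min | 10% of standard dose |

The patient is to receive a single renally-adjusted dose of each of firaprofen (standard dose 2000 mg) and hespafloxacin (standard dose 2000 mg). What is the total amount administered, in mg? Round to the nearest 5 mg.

400 mg

SCr = 305 / 88.4 = 3.45 mg/dL
CrCl = (140 − 67) × 47 / (72 × 3.45) × 0.85 = 3431.0 / 248.40 × 0.85 ≈ 11.7 mL/min
CrCl ≈ 12 mL/min.
firaprofen: < 20 mL/min → 10% of 2000 mg = 200 mg.
hespafloxacin: < 45 mL/min → 10% of 2000 mg = 200 mg.
Total = 200 + 200 = 400 mg.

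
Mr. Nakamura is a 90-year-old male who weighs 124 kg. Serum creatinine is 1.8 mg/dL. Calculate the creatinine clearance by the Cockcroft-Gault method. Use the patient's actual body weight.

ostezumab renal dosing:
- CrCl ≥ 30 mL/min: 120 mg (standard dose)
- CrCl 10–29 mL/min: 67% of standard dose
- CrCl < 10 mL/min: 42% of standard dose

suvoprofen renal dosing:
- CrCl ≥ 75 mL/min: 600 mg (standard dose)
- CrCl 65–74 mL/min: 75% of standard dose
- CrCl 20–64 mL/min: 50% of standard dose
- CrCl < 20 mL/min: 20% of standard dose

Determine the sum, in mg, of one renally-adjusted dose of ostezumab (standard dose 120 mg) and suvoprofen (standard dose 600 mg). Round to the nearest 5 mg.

CrCl = (140 − 90) × 124 / (72 × 1.8) = 6200.0 / 129.60 ≈ 47.8 mL/min
CrCl ≈ 48 mL/min.
ostezumab: ≥ 30 mL/min → 100% of 120 mg = 120 mg.
suvoprofen: 20–64 mL/min → 50% of 600 mg = 300 mg.
Total = 120 + 300 = 420 mg.

420 mg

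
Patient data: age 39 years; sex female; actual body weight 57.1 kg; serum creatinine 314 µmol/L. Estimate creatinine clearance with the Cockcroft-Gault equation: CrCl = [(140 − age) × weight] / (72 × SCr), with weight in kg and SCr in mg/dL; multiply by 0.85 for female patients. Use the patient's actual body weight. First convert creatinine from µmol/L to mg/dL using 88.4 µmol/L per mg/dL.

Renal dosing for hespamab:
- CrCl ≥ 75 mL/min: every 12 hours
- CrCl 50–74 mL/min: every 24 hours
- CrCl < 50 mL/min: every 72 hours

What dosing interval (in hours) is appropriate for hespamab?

every 72 hours

SCr = 314 / 88.4 = 3.552 mg/dL
CrCl = (140 − 39) × 57.1 / (72 × 3.552) × 0.85 = 5767.1 / 255.74 × 0.85 ≈ 19.2 mL/min
CrCl ≈ 19 mL/min → bracket < 50 mL/min → every 72 hours.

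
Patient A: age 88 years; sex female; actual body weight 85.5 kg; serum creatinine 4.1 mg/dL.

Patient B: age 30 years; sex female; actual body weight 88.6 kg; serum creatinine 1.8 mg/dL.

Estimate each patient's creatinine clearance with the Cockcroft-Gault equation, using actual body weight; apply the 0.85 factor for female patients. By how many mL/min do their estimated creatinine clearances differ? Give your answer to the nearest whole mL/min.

Patient A: CrCl = (140 − 88) × 85.5 / (72 × 4.1) × 0.85 = 4446.0 / 295.20 × 0.85 ≈ 12.8 mL/min
Patient B: CrCl = (140 − 30) × 88.6 / (72 × 1.8) × 0.85 = 9746.0 / 129.60 × 0.85 ≈ 63.9 mL/min
|12.8 − 63.9| = 51.1 mL/min

51 mL/min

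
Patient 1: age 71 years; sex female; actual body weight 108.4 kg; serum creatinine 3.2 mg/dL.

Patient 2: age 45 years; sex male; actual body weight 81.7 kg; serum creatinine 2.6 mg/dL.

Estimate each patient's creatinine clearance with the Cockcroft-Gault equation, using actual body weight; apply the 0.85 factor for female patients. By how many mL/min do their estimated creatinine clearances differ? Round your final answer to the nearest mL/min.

Patient 1: CrCl = (140 − 71) × 108.4 / (72 × 3.2) × 0.85 = 7479.6 / 230.40 × 0.85 ≈ 27.6 mL/min
Patient 2: CrCl = (140 − 45) × 81.7 / (72 × 2.6) = 7761.5 / 187.20 ≈ 41.5 mL/min
|27.6 − 41.5| = 13.9 mL/min

14 mL/min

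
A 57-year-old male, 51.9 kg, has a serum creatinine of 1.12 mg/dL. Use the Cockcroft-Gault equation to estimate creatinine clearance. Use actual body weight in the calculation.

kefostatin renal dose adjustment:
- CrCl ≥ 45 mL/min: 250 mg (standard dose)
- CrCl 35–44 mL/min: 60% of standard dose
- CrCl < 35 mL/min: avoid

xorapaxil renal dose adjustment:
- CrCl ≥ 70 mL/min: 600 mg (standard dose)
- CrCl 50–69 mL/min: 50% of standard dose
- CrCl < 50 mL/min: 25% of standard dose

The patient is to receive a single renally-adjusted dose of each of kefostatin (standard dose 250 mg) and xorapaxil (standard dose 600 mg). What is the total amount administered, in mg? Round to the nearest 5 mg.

CrCl = (140 − 57) × 51.9 / (72 × 1.12) = 4307.7 / 80.64 ≈ 53.4 mL/min
CrCl ≈ 53 mL/min.
kefostatin: ≥ 45 mL/min → 100% of 250 mg = 250 mg.
xorapaxil: 50–69 mL/min → 50% of 600 mg = 300 mg.
Total = 250 + 300 = 550 mg.

550 mg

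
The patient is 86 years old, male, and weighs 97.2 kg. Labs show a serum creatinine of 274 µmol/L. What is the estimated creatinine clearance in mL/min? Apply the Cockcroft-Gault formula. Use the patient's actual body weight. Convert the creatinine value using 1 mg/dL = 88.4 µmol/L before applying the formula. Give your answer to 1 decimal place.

SCr = 274 / 88.4 = 3.1 mg/dL
CrCl = (140 − 86) × 97.2 / (72 × 3.1) = 5248.8 / 223.20 ≈ 23.5 mL/min

23.5 mL/min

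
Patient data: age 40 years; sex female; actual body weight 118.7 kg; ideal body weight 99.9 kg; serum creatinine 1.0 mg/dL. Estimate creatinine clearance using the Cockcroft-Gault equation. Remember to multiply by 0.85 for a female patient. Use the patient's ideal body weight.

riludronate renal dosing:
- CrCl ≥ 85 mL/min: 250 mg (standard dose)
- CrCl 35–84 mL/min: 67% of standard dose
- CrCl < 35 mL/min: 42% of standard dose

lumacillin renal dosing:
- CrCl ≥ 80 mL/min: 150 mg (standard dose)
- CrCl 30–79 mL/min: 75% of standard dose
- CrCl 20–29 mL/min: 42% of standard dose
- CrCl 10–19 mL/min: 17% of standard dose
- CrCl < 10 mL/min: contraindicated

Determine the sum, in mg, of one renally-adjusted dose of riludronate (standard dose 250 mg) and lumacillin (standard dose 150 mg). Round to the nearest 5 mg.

CrCl = (140 − 40) × 99.9 / (72 × 1) × 0.85 = 9990.0 / 72.00 × 0.85 ≈ 117.9 mL/min
CrCl ≈ 118 mL/min.
riludronate: ≥ 85 mL/min → 100% of 250 mg = 250 mg.
lumacillin: ≥ 80 mL/min → 100% of 150 mg = 150 mg.
Total = 250 + 150 = 400 mg.

400 mg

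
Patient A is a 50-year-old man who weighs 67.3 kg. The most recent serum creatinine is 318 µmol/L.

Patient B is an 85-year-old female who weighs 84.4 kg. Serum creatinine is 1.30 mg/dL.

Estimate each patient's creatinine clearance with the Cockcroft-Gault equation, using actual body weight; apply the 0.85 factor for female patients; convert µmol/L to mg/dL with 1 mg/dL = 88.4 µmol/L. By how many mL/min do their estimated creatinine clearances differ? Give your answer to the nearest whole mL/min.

Patient A: SCr = 318 / 88.4 = 3.597 mg/dL
Patient A: CrCl = (140 − 50) × 67.3 / (72 × 3.597) = 6057.0 / 258.98 ≈ 23.4 mL/min
Patient B: CrCl = (140 − 85) × 84.4 / (72 × 1.3) × 0.85 = 4642.0 / 93.60 × 0.85 ≈ 42.2 mL/min
|23.4 − 42.2| = 18.8 mL/min

19 mL/min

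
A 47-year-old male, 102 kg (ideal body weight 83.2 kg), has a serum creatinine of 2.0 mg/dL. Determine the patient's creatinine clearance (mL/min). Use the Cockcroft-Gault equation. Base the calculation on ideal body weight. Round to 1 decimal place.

53.7 mL/min

CrCl = (140 − 47) × 83.2 / (72 × 2) = 7737.6 / 144.00 ≈ 53.7 mL/min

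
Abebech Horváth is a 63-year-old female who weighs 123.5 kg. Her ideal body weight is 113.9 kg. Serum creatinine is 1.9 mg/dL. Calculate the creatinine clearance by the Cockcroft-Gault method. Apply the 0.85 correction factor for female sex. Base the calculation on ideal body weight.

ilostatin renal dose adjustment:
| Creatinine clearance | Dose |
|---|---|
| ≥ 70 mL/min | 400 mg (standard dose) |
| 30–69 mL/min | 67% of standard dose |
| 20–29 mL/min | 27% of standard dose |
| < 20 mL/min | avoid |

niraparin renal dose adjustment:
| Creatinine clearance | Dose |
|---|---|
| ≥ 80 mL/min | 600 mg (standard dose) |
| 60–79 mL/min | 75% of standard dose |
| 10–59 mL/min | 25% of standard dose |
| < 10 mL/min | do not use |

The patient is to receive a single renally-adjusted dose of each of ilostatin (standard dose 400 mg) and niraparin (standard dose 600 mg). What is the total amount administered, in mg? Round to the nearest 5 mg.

CrCl = (140 − 63) × 113.9 / (72 × 1.9) × 0.85 = 8770.3 / 136.80 × 0.85 ≈ 54.5 mL/min
CrCl ≈ 54 mL/min.
ilostatin: 30–69 mL/min → 67% of 400 mg = 268 mg.
niraparin: 10–59 mL/min → 25% of 600 mg = 150 mg.
Total = 268 + 150 = 418 mg.

420 mg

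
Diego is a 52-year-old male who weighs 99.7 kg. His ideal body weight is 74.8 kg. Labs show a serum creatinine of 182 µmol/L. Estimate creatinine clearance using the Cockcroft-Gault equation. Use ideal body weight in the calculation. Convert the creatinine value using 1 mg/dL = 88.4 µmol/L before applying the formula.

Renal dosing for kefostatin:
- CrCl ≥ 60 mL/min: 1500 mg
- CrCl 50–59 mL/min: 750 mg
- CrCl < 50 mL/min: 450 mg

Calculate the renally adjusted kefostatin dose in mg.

SCr = 182 / 88.4 = 2.059 mg/dL
CrCl = (140 − 52) × 74.8 / (72 × 2.059) = 6582.4 / 148.25 ≈ 44.4 mL/min
CrCl ≈ 44 mL/min → bracket < 50 mL/min.
Dose for this bracket: 450 mg.

450 mg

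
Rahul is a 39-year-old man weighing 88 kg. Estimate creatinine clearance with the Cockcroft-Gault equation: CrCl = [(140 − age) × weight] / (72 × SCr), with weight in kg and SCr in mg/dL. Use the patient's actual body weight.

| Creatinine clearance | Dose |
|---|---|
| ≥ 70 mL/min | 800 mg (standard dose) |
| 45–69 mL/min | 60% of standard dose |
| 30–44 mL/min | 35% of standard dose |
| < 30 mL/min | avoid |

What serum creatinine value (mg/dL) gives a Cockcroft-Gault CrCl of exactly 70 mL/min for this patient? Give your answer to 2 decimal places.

1.76 mg/dL

Standard dose requires CrCl ≥ 70 mL/min.
Set (140 − 39) × 88 / (72 × SCr) = 70
SCr = (140 − 39) × 88 / (72 × 70) = 1.763 mg/dL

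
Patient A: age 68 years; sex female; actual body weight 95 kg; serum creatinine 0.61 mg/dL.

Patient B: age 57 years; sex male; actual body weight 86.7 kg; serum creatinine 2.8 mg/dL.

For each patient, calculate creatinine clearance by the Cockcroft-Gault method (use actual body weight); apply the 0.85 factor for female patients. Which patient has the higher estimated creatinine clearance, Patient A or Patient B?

Patient A: CrCl = (140 − 68) × 95 / (72 × 0.61) × 0.85 = 6840.0 / 43.92 × 0.85 ≈ 132.4 mL/min
Patient B: CrCl = (140 − 57) × 86.7 / (72 × 2.8) = 7196.1 / 201.60 ≈ 35.7 mL/min
132.4 vs 35.7 mL/min → Patient A is higher.

Patient A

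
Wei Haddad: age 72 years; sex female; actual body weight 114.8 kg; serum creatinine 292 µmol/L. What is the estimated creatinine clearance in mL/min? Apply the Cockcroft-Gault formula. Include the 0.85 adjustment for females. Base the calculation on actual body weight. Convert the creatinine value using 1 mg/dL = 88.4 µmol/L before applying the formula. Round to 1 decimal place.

SCr = 292 / 88.4 = 3.303 mg/dL
CrCl = (140 − 72) × 114.8 / (72 × 3.303) × 0.85 = 7806.4 / 237.82 × 0.85 ≈ 27.9 mL/min

27.9 mL/min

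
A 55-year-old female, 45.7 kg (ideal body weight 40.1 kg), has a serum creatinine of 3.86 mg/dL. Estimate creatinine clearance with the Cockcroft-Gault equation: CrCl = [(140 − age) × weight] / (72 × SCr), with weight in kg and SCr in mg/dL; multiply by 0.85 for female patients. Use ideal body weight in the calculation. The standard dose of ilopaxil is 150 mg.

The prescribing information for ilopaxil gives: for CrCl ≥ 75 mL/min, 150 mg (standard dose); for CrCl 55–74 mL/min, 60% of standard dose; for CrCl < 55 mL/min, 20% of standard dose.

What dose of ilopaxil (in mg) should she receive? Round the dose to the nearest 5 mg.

30 mg

CrCl = (140 − 55) × 40.1 / (72 × 3.86) × 0.85 = 3408.5 / 277.92 × 0.85 ≈ 10.4 mL/min
CrCl ≈ 10 mL/min → bracket < 55 mL/min.
20% of 150 mg = 30 mg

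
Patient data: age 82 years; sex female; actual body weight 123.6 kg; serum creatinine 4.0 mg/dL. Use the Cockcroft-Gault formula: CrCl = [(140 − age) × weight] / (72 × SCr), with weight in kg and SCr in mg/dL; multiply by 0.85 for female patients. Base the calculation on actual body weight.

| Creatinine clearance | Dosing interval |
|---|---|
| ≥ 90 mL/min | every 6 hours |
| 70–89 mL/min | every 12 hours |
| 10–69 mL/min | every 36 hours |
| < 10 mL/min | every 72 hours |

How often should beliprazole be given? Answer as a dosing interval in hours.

every 36 hours

CrCl = (140 − 82) × 123.6 / (72 × 4) × 0.85 = 7168.8 / 288.00 × 0.85 ≈ 21.2 mL/min
CrCl ≈ 21 mL/min → bracket 10–69 mL/min → every 36 hours.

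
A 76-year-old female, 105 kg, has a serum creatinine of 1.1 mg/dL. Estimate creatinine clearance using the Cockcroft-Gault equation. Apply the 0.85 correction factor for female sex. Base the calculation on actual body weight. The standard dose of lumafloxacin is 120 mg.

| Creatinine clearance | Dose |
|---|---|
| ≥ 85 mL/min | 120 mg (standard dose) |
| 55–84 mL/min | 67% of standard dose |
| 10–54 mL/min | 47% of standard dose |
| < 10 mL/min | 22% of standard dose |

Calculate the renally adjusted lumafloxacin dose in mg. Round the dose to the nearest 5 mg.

CrCl = (140 − 76) × 105 / (72 × 1.1) × 0.85 = 6720.0 / 79.20 × 0.85 ≈ 72.1 mL/min
CrCl ≈ 72 mL/min → bracket 55–84 mL/min.
67% of 120 mg = 80.4 mg → 80 mg

80 mg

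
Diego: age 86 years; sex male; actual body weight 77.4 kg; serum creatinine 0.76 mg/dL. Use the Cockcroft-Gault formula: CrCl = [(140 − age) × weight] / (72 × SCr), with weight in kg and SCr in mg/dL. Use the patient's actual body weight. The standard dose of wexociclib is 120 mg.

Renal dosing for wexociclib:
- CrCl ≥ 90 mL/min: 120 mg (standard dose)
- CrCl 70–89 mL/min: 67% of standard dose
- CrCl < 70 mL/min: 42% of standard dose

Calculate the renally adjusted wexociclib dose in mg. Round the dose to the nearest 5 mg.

80 mg

CrCl = (140 − 86) × 77.4 / (72 × 0.76) = 4179.6 / 54.72 ≈ 76.4 mL/min
CrCl ≈ 76 mL/min → bracket 70–89 mL/min.
67% of 120 mg = 80.4 mg → 80 mg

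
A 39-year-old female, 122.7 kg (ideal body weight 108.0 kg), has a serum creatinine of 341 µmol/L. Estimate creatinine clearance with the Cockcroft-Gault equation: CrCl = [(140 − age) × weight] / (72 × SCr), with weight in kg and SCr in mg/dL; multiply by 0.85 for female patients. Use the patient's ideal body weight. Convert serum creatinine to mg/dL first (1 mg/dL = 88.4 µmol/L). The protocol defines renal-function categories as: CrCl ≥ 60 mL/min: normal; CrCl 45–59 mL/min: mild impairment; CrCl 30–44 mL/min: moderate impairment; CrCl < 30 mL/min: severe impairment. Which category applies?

SCr = 341 / 88.4 = 3.857 mg/dL
CrCl = (140 − 39) × 108 / (72 × 3.857) × 0.85 = 10908.0 / 277.70 × 0.85 ≈ 33.4 mL/min
33 mL/min falls in the 'moderate impairment' range.

moderate impairment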